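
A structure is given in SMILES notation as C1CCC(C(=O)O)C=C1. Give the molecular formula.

Atom tally by fragment:
  cyclohexene ring core → C:6 H:10
  (− 1 ring H displaced by substituents)
  + COOH → C:1 H:1 O:2
Element totals:
  C: 7
  H: 10
  O: 2

C7H10O2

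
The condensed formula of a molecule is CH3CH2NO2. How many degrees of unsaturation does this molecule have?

1

Atom tally by fragment:
  CH3 → C:1 H:3
  CH2NO2 → C:1 H:2 N:1 O:2
Element totals:
  C: 2
  H: 5
  N: 1
  O: 2
Molecular formula: C2H5NO2.
DoU = (2C + 2 + N − H − X) / 2 = (2·2 + 2 + 1 − 5 − 0) / 2 = 1.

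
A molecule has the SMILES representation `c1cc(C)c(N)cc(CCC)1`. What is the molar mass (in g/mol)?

Atom tally by fragment:
  benzene ring core → C:6 H:6
  (− 3 ring H displaced by substituents)
  + CH3 → C:1 H:3
  + NH2 → N:1 H:2
  + CH2CH2CH3 → C:3 H:7
Element totals:
  C: 10
  H: 15
  N: 1
Molecular formula: C10H15N.
  M = 10(12.011) + 15(1.008) + 14.007
    = 120.110 + 15.120 + 14.007 = 149.237

149.24 g/mol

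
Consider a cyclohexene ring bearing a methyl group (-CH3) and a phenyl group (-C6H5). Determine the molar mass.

Atom tally by fragment:
  cyclohexene ring core → C:6 H:10
  (− 2 ring H displaced by substituents)
  + CH3 → C:1 H:3
  + C6H5 → C:6 H:5
Element totals:
  C: 13
  H: 16
Molecular formula: C13H16.
  M = 13(12.011) + 16(1.008)
    = 156.143 + 16.128 = 172.271

172.27 g/mol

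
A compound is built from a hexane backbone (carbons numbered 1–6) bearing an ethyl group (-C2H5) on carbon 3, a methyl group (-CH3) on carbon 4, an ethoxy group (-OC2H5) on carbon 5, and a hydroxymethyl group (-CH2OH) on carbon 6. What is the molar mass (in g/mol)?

Atom tally by fragment:
  CH3 → C:1 H:3
  CH2 → C:1 H:2
  CH(C2H5) → C:3 H:6
  CH(CH3) → C:2 H:4
  CH(OC2H5) → C:3 H:6 O:1
  CH2CH2OH → C:2 H:5 O:1
Element totals:
  C: 12
  H: 26
  O: 2
Molecular formula: C12H26O2.
  M = 12(12.011) + 26(1.008) + 2(15.999)
    = 144.132 + 26.208 + 31.998 = 202.338

202.34 g/mol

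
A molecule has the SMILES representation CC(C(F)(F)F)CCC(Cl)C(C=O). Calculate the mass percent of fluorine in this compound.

Atom tally by fragment:
  CH3 → C:1 H:3
  CH(CF3) → C:2 H:1 F:3
  CH2 → C:1 H:2
  CH2 → C:1 H:2
  CH(Cl) → C:1 H:1 Cl:1
  CH2CHO → C:2 H:3 O:1
Element totals:
  C: 8
  H: 12
  Cl: 1
  F: 3
  O: 1
Molecular formula: C8H12ClF3O.
Molar mass = 216.627 g/mol.
Mass from F: 3 × 18.998 = 56.994 g/mol.
%F = 56.994 / 216.627 × 100 = 26.31%.

26.31%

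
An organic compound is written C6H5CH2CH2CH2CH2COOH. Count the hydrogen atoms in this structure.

14

Atom tally by fragment:
  C6H5CH2 → C:7 H:7
  CH2 → C:1 H:2
  CH2 → C:1 H:2
  CH2COOH → C:2 H:3 O:2
Element totals:
  C: 11
  H: 14
  O: 2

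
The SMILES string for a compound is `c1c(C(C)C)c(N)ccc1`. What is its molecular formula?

Atom tally by fragment:
  benzene ring core → C:6 H:6
  (− 2 ring H displaced by substituents)
  + CH(CH3)2 → C:3 H:7
  + NH2 → N:1 H:2
Element totals:
  C: 9
  H: 13
  N: 1

C9H13N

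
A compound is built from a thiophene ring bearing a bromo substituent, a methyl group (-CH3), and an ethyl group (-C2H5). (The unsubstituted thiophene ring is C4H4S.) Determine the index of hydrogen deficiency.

Atom tally by fragment:
  thiophene ring core → C:4 H:4 S:1
  (− 3 ring H displaced by substituents)
  + Br → Br:1
  + CH3 → C:1 H:3
  + C2H5 → C:2 H:5
Element totals:
  C: 7
  H: 9
  Br: 1
  S: 1
Molecular formula: C7H9BrS.
DoU = (2C + 2 + N − H − X) / 2 = (2·7 + 2 + 0 − 9 − 1) / 2 = 3.

3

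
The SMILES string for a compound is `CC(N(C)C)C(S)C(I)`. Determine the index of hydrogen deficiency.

0

Atom tally by fragment:
  CH3 → C:1 H:3
  CH(N(CH3)2) → C:3 H:7 N:1
  CH(SH) → C:1 H:2 S:1
  CH2I → C:1 H:2 I:1
Element totals:
  C: 6
  H: 14
  I: 1
  N: 1
  S: 1
Molecular formula: C6H14INS.
DoU = (2C + 2 + N − H − X) / 2 = (2·6 + 2 + 1 − 14 − 1) / 2 = 0.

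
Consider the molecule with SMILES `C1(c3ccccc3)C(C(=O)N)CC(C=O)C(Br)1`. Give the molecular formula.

C13H14BrNO2

Atom tally by fragment:
  cyclopentane ring core → C:5 H:10
  (− 4 ring H displaced by substituents)
  + C6H5 → C:6 H:5
  + CONH2 → C:1 H:2 O:1 N:1
  + CHO → C:1 H:1 O:1
  + Br → Br:1
Element totals:
  C: 13
  H: 14
  Br: 1
  N: 1
  O: 2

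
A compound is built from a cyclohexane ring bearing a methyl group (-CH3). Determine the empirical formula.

CH2

Atom tally by fragment:
  cyclohexane ring core → C:6 H:12
  (− 1 ring H displaced by substituents)
  + CH3 → C:1 H:3
Element totals:
  C: 7
  H: 14
Molecular formula: C7H14.
gcd of subscripts = 7; dividing each by 7:
  C: 7/7 = 1
  H: 14/7 = 2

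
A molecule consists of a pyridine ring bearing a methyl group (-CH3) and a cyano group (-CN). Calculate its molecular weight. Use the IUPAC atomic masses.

118.14 g/mol

Atom tally by fragment:
  pyridine ring core → C:5 H:5 N:1
  (− 2 ring H displaced by substituents)
  + CH3 → C:1 H:3
  + CN → C:1 N:1
Element totals:
  C: 7
  H: 6
  N: 2
Molecular formula: C7H6N2.
  M = 7(12.011) + 6(1.008) + 2(14.007)
    = 84.077 + 6.048 + 28.014 = 118.139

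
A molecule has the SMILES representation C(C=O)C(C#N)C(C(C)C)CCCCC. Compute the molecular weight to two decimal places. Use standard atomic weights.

Atom tally by fragment:
  OHCCH2 → C:2 H:3 O:1
  CH(CN) → C:2 H:1 N:1
  CH(CH(CH3)2) → C:4 H:8
  CH2 → C:1 H:2
  CH2 → C:1 H:2
  CH2 → C:1 H:2
  CH2 → C:1 H:2
  CH3 → C:1 H:3
Element totals:
  C: 13
  H: 23
  N: 1
  O: 1
Molecular formula: C13H23NO.
  M = 13(12.011) + 23(1.008) + 14.007 + 15.999
    = 156.143 + 23.184 + 14.007 + 15.999 = 209.333

209.33 g/mol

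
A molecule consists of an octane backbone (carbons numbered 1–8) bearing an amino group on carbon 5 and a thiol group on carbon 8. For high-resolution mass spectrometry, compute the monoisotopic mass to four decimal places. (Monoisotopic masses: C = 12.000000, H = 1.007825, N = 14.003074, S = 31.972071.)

Atom tally by fragment:
  CH3 → C:1 H:3
  CH2 → C:1 H:2
  CH2 → C:1 H:2
  CH2 → C:1 H:2
  CH(NH2) → C:1 H:3 N:1
  CH2 → C:1 H:2
  CH2 → C:1 H:2
  CH2SH → C:1 H:3 S:1
Element totals:
  C: 8
  H: 19
  N: 1
  S: 1
Molecular formula: C8H19NS.
  M = 8(12.0) + 19(1.007825) + 14.003074 + 31.972071
    = 96.000000 + 19.148675 + 14.003074 + 31.972071 = 161.123820

161.1238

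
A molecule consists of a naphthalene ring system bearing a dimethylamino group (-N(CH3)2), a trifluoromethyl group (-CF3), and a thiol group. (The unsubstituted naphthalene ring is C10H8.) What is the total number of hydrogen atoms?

12

Atom tally by fragment:
  naphthalene ring system core → C:10 H:8
  (− 3 ring H displaced by substituents)
  + N(CH3)2 → N:1 C:2 H:6
  + CF3 → C:1 F:3
  + SH → S:1 H:1
Element totals:
  C: 13
  H: 12
  F: 3
  N: 1
  S: 1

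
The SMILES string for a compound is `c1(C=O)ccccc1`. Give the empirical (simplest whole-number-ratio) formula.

C7H6O

Atom tally by fragment:
  benzene ring core → C:6 H:6
  (− 1 ring H displaced by substituents)
  + CHO → C:1 H:1 O:1
Element totals:
  C: 7
  H: 6
  O: 1
Molecular formula: C7H6O.
gcd of subscripts (7, 6, 1) = 1, so the empirical formula equals the molecular formula.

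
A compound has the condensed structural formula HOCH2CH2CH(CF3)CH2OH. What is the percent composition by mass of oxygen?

20.24%

Atom tally by fragment:
  HOCH2CH2 → C:2 H:5 O:1
  CH(CF3) → C:2 H:1 F:3
  CH2OH → C:1 H:3 O:1
Element totals:
  C: 5
  H: 9
  F: 3
  O: 2
Molecular formula: C5H9F3O2.
Molar mass = 158.119 g/mol.
Mass from O: 2 × 15.999 = 31.998 g/mol.
%O = 31.998 / 158.119 × 100 = 20.24%.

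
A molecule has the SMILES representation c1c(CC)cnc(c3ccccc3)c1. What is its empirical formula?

Atom tally by fragment:
  pyridine ring core → C:5 H:5 N:1
  (− 2 ring H displaced by substituents)
  + C2H5 → C:2 H:5
  + C6H5 → C:6 H:5
Element totals:
  C: 13
  H: 13
  N: 1
Molecular formula: C13H13N.
gcd of subscripts (13, 13, 1) = 1, so the empirical formula equals the molecular formula.

C13H13N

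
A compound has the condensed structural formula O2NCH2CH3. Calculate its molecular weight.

75.07 g/mol

Element totals:
  C: 2
  H: 5
  N: 1
  O: 2
Molecular formula: C2H5NO2.
  M = 2(12.011) + 5(1.008) + 14.007 + 2(15.999)
    = 24.022 + 5.040 + 14.007 + 31.998 = 75.067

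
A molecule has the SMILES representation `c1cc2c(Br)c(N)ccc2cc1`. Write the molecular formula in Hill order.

C10H8BrN

Atom tally by fragment:
  naphthalene ring system core → C:10 H:8
  (− 2 ring H displaced by substituents)
  + Br → Br:1
  + NH2 → N:1 H:2
Element totals:
  C: 10
  H: 8
  Br: 1
  N: 1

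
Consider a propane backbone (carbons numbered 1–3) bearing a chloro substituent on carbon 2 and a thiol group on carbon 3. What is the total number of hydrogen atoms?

7

Atom tally by fragment:
  CH3 → C:1 H:3
  CH(Cl) → C:1 H:1 Cl:1
  CH2SH → C:1 H:3 S:1
Element totals:
  C: 3
  H: 7
  Cl: 1
  S: 1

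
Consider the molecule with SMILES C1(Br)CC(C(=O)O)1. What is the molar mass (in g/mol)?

Atom tally by fragment:
  cyclopropane ring core → C:3 H:6
  (− 2 ring H displaced by substituents)
  + Br → Br:1
  + COOH → C:1 H:1 O:2
Element totals:
  C: 4
  H: 5
  Br: 1
  O: 2
Molecular formula: C4H5BrO2.
  M = 4(12.011) + 5(1.008) + 79.904 + 2(15.999)
    = 48.044 + 5.040 + 79.904 + 31.998 = 164.986

164.99 g/mol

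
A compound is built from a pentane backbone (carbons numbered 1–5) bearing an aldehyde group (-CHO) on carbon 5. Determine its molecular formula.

C6H12O

Atom tally by fragment:
  CH3 → C:1 H:3
  CH2 → C:1 H:2
  CH2 → C:1 H:2
  CH2 → C:1 H:2
  CH2CHO → C:2 H:3 O:1
Element totals:
  C: 6
  H: 12
  O: 1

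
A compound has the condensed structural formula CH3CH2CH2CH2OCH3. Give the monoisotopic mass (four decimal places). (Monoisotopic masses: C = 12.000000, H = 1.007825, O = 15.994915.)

Element totals:
  C: 5
  H: 12
  O: 1
Molecular formula: C5H12O.
  M = 5(12.0) + 12(1.007825) + 15.994915
    = 60.000000 + 12.093900 + 15.994915 = 88.088815

88.0888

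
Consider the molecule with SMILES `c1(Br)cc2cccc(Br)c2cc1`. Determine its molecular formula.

Atom tally by fragment:
  naphthalene ring system core → C:10 H:8
  (− 2 ring H displaced by substituents)
  + Br → Br:1
  + Br → Br:1
Element totals:
  C: 10
  H: 6
  Br: 2

C10H6Br2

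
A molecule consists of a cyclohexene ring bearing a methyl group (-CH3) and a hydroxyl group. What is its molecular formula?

Atom tally by fragment:
  cyclohexene ring core → C:6 H:10
  (− 2 ring H displaced by substituents)
  + CH3 → C:1 H:3
  + OH → O:1 H:1
Element totals:
  C: 7
  H: 12
  O: 1

C7H12O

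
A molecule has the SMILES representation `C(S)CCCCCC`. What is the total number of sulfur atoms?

Atom tally by fragment:
  HSCH2 → C:1 H:3 S:1
  CH2 → C:1 H:2
  CH2 → C:1 H:2
  CH2 → C:1 H:2
  CH2 → C:1 H:2
  CH2 → C:1 H:2
  CH3 → C:1 H:3
Element totals:
  C: 7
  H: 16
  S: 1

1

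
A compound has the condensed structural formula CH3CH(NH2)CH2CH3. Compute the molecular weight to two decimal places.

Element totals:
  C: 4
  H: 11
  N: 1
Molecular formula: C4H11N.
  M = 4(12.011) + 11(1.008) + 14.007
    = 48.044 + 11.088 + 14.007 = 73.139

73.14 g/mol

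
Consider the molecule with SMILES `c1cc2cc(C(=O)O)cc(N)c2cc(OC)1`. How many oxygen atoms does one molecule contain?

Atom tally by fragment:
  naphthalene ring system core → C:10 H:8
  (− 3 ring H displaced by substituents)
  + COOH → C:1 H:1 O:2
  + NH2 → N:1 H:2
  + OCH3 → C:1 H:3 O:1
Element totals:
  C: 12
  H: 11
  N: 1
  O: 3

3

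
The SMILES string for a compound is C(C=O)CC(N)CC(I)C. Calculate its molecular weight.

Atom tally by fragment:
  OHCCH2 → C:2 H:3 O:1
  CH2 → C:1 H:2
  CH(NH2) → C:1 H:3 N:1
  CH2 → C:1 H:2
  CH(I) → C:1 H:1 I:1
  CH3 → C:1 H:3
Element totals:
  C: 7
  H: 14
  I: 1
  N: 1
  O: 1
Molecular formula: C7H14INO.
  M = 7(12.011) + 14(1.008) + 126.904 + 14.007 + 15.999
    = 84.077 + 14.112 + 126.904 + 14.007 + 15.999 = 255.099

255.10 g/mol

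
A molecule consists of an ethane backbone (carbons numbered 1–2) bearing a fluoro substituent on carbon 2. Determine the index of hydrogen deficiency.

Atom tally by fragment:
  CH3 → C:1 H:3
  CH2F → C:1 H:2 F:1
Element totals:
  C: 2
  H: 5
  F: 1
Molecular formula: C2H5F.
DoU = (2C + 2 + N − H − X) / 2 = (2·2 + 2 + 0 − 5 − 1) / 2 = 0.

0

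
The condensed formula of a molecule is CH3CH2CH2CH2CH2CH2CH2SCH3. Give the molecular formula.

Element totals:
  C: 8
  H: 18
  S: 1

C8H18S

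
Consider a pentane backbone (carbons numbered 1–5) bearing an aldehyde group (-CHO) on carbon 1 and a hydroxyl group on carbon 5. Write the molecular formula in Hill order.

Atom tally by fragment:
  OHCCH2 → C:2 H:3 O:1
  CH2 → C:1 H:2
  CH2 → C:1 H:2
  CH2 → C:1 H:2
  CH2OH → C:1 H:3 O:1
Element totals:
  C: 6
  H: 12
  O: 2

C6H12O2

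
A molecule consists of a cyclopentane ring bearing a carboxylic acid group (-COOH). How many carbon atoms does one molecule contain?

6

Atom tally by fragment:
  cyclopentane ring core → C:5 H:10
  (− 1 ring H displaced by substituents)
  + COOH → C:1 H:1 O:2
Element totals:
  C: 6
  H: 10
  O: 2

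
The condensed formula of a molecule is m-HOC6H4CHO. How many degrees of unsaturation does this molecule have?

Atom tally by fragment:
  benzene ring core → C:6 H:6
  (− 2 ring H displaced by substituents)
  + OH → O:1 H:1
  + CHO → C:1 H:1 O:1
Element totals:
  C: 7
  H: 6
  O: 2
Molecular formula: C7H6O2.
DoU = (2C + 2 + N − H − X) / 2 = (2·7 + 2 + 0 − 6 − 0) / 2 = 5.

5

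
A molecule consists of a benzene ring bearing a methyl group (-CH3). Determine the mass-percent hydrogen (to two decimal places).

8.75%

Atom tally by fragment:
  benzene ring core → C:6 H:6
  (− 1 ring H displaced by substituents)
  + CH3 → C:1 H:3
Element totals:
  C: 7
  H: 8
Molecular formula: C7H8.
Molar mass = 92.141 g/mol.
Mass from H: 8 × 1.008 = 8.064 g/mol.
%H = 8.064 / 92.141 × 100 = 8.75%.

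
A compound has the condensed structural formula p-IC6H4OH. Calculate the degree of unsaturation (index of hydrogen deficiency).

4

Atom tally by fragment:
  benzene ring core → C:6 H:6
  (− 2 ring H displaced by substituents)
  + I → I:1
  + OH → O:1 H:1
Element totals:
  C: 6
  H: 5
  I: 1
  O: 1
Molecular formula: C6H5IO.
DoU = (2C + 2 + N − H − X) / 2 = (2·6 + 2 + 0 − 5 − 1) / 2 = 4.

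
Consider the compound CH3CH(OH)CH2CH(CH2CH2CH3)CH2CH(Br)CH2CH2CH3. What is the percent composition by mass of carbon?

Element totals:
  C: 12
  H: 25
  Br: 1
  O: 1
Molecular formula: C12H25BrO.
Molar mass = 265.235 g/mol.
Mass from C: 12 × 12.011 = 144.132 g/mol.
%C = 144.132 / 265.235 × 100 = 54.34%.

54.34%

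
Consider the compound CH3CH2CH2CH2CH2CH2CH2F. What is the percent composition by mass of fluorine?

16.07%

Atom tally by fragment:
  CH3 → C:1 H:3
  CH2 → C:1 H:2
  CH2 → C:1 H:2
  CH2 → C:1 H:2
  CH2 → C:1 H:2
  CH2 → C:1 H:2
  CH2F → C:1 H:2 F:1
Element totals:
  C: 7
  H: 15
  F: 1
Molecular formula: C7H15F.
Molar mass = 118.195 g/mol.
Mass from F: 1 × 18.998 = 18.998 g/mol.
%F = 18.998 / 118.195 × 100 = 16.07%.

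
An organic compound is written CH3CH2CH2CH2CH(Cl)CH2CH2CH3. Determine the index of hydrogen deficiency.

Atom tally by fragment:
  CH3 → C:1 H:3
  CH2 → C:1 H:2
  CH2 → C:1 H:2
  CH2 → C:1 H:2
  CH(Cl) → C:1 H:1 Cl:1
  CH2 → C:1 H:2
  CH2 → C:1 H:2
  CH3 → C:1 H:3
Element totals:
  C: 8
  H: 17
  Cl: 1
Molecular formula: C8H17Cl.
DoU = (2C + 2 + N − H − X) / 2 = (2·8 + 2 + 0 − 17 − 1) / 2 = 0.

0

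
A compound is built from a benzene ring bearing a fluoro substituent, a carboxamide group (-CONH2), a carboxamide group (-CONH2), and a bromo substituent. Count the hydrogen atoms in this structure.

Atom tally by fragment:
  benzene ring core → C:6 H:6
  (− 4 ring H displaced by substituents)
  + F → F:1
  + CONH2 → C:1 H:2 O:1 N:1
  + CONH2 → C:1 H:2 O:1 N:1
  + Br → Br:1
Element totals:
  C: 8
  H: 6
  Br: 1
  F: 1
  N: 2
  O: 2

6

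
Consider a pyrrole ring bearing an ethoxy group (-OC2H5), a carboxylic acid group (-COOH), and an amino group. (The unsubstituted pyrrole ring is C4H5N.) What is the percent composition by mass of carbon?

Atom tally by fragment:
  pyrrole ring core → C:4 H:5 N:1
  (− 3 ring H displaced by substituents)
  + OC2H5 → C:2 H:5 O:1
  + COOH → C:1 H:1 O:2
  + NH2 → N:1 H:2
Element totals:
  C: 7
  H: 10
  N: 2
  O: 3
Molecular formula: C7H10N2O3.
Molar mass = 170.168 g/mol.
Mass from C: 7 × 12.011 = 84.077 g/mol.
%C = 84.077 / 170.168 × 100 = 49.41%.

49.41%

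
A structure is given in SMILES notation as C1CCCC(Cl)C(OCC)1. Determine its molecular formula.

Atom tally by fragment:
  cyclohexane ring core → C:6 H:12
  (− 2 ring H displaced by substituents)
  + Cl → Cl:1
  + OC2H5 → C:2 H:5 O:1
Element totals:
  C: 8
  H: 15
  Cl: 1
  O: 1

C8H15ClO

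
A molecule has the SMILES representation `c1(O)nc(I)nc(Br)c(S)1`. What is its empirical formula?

C4H2BrIN2OS

Atom tally by fragment:
  pyrimidine ring core → C:4 H:4 N:2
  (− 4 ring H displaced by substituents)
  + OH → O:1 H:1
  + I → I:1
  + Br → Br:1
  + SH → S:1 H:1
Element totals:
  C: 4
  H: 2
  Br: 1
  I: 1
  N: 2
  O: 1
  S: 1
Molecular formula: C4H2BrIN2OS.
gcd of subscripts (1, 4, 2, 1, 2, 1, 1) = 1, so the empirical formula equals the molecular formula.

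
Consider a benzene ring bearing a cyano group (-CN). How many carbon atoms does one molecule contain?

7

Atom tally by fragment:
  benzene ring core → C:6 H:6
  (− 1 ring H displaced by substituents)
  + CN → C:1 N:1
Element totals:
  C: 7
  H: 5
  N: 1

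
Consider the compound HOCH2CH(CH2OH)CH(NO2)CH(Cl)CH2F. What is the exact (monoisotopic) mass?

Element totals:
  C: 6
  H: 11
  Cl: 1
  F: 1
  N: 1
  O: 4
Molecular formula: C6H11ClFNO4.
  M = 6(12.0) + 11(1.007825) + 34.968853 + 18.998403 + 14.003074 + 4(15.994915)
    = 72.000000 + 11.086075 + 34.968853 + 18.998403 + 14.003074 + 63.979660 = 215.036065

215.0361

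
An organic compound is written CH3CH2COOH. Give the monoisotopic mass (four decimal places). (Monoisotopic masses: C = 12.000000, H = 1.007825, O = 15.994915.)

Atom tally by fragment:
  CH3 → C:1 H:3
  CH2COOH → C:2 H:3 O:2
Element totals:
  C: 3
  H: 6
  O: 2
Molecular formula: C3H6O2.
  M = 3(12.0) + 6(1.007825) + 2(15.994915)
    = 36.000000 + 6.046950 + 31.989830 = 74.036780

74.0368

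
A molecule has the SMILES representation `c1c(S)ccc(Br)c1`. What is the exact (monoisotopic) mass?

187.9295

Atom tally by fragment:
  benzene ring core → C:6 H:6
  (− 2 ring H displaced by substituents)
  + SH → S:1 H:1
  + Br → Br:1
Element totals:
  C: 6
  H: 5
  Br: 1
  S: 1
Molecular formula: C6H5BrS.
  M = 6(12.0) + 5(1.007825) + 78.918338 + 31.972071
    = 72.000000 + 5.039125 + 78.918338 + 31.972071 = 187.929534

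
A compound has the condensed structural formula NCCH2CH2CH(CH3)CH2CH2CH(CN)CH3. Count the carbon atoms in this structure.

10

Element totals:
  C: 10
  H: 16
  N: 2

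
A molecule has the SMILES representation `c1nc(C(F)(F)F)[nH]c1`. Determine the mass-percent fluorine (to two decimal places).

Atom tally by fragment:
  imidazole ring core → C:3 H:4 N:2
  (− 1 ring H displaced by substituents)
  + CF3 → C:1 F:3
Element totals:
  C: 4
  H: 3
  F: 3
  N: 2
Molecular formula: C4H3F3N2.
Molar mass = 136.076 g/mol.
Mass from F: 3 × 18.998 = 56.994 g/mol.
%F = 56.994 / 136.076 × 100 = 41.88%.

41.88%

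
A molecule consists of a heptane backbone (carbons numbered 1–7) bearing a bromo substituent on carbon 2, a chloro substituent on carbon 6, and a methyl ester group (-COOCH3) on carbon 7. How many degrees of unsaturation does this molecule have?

1

Atom tally by fragment:
  CH3 → C:1 H:3
  CH(Br) → C:1 H:1 Br:1
  CH2 → C:1 H:2
  CH2 → C:1 H:2
  CH2 → C:1 H:2
  CH(Cl) → C:1 H:1 Cl:1
  CH2COOCH3 → C:3 H:5 O:2
Element totals:
  C: 9
  H: 16
  Br: 1
  Cl: 1
  O: 2
Molecular formula: C9H16BrClO2.
DoU = (2C + 2 + N − H − X) / 2 = (2·9 + 2 + 0 − 16 − 2) / 2 = 1.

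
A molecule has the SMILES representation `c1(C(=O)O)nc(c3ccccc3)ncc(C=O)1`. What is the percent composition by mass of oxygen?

Atom tally by fragment:
  pyrimidine ring core → C:4 H:4 N:2
  (− 3 ring H displaced by substituents)
  + COOH → C:1 H:1 O:2
  + C6H5 → C:6 H:5
  + CHO → C:1 H:1 O:1
Element totals:
  C: 12
  H: 8
  N: 2
  O: 3
Molecular formula: C12H8N2O3.
Molar mass = 228.207 g/mol.
Mass from O: 3 × 15.999 = 47.997 g/mol.
%O = 47.997 / 228.207 × 100 = 21.03%.

21.03%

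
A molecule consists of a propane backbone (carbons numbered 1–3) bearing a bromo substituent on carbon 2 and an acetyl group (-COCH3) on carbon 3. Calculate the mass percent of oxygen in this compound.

Atom tally by fragment:
  CH3 → C:1 H:3
  CH(Br) → C:1 H:1 Br:1
  CH2COCH3 → C:3 H:5 O:1
Element totals:
  C: 5
  H: 9
  Br: 1
  O: 1
Molecular formula: C5H9BrO.
Molar mass = 165.030 g/mol.
Mass from O: 1 × 15.999 = 15.999 g/mol.
%O = 15.999 / 165.030 × 100 = 9.69%.

9.69%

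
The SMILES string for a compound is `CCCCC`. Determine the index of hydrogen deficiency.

0

Atom tally by fragment:
  CH3 → C:1 H:3
  CH2 → C:1 H:2
  CH2 → C:1 H:2
  CH2 → C:1 H:2
  CH3 → C:1 H:3
Element totals:
  C: 5
  H: 12
Molecular formula: C5H12.
DoU = (2C + 2 + N − H − X) / 2 = (2·5 + 2 + 0 − 12 − 0) / 2 = 0.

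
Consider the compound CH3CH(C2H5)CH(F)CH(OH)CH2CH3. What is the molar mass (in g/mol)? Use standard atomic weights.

Element totals:
  C: 8
  H: 17
  F: 1
  O: 1
Molecular formula: C8H17FO.
  M = 8(12.011) + 17(1.008) + 18.998 + 15.999
    = 96.088 + 17.136 + 18.998 + 15.999 = 148.221

148.22 g/mol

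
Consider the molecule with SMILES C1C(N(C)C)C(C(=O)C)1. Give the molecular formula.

C7H13NO

Atom tally by fragment:
  cyclopropane ring core → C:3 H:6
  (− 2 ring H displaced by substituents)
  + N(CH3)2 → N:1 C:2 H:6
  + COCH3 → C:2 H:3 O:1
Element totals:
  C: 7
  H: 13
  N: 1
  O: 1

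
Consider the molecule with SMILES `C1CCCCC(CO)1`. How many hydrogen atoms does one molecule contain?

14

Atom tally by fragment:
  cyclohexane ring core → C:6 H:12
  (− 1 ring H displaced by substituents)
  + CH2OH → C:1 H:3 O:1
Element totals:
  C: 7
  H: 14
  O: 1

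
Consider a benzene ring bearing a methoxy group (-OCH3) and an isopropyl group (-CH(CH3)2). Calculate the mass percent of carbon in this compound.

79.96%

Atom tally by fragment:
  benzene ring core → C:6 H:6
  (− 2 ring H displaced by substituents)
  + OCH3 → C:1 H:3 O:1
  + CH(CH3)2 → C:3 H:7
Element totals:
  C: 10
  H: 14
  O: 1
Molecular formula: C10H14O.
Molar mass = 150.221 g/mol.
Mass from C: 10 × 12.011 = 120.110 g/mol.
%C = 120.110 / 150.221 × 100 = 79.96%.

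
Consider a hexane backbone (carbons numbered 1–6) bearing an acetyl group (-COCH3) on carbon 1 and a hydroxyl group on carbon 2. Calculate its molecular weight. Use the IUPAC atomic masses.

Atom tally by fragment:
  CH3COCH2 → C:3 H:5 O:1
  CH(OH) → C:1 H:2 O:1
  CH2 → C:1 H:2
  CH2 → C:1 H:2
  CH2 → C:1 H:2
  CH3 → C:1 H:3
Element totals:
  C: 8
  H: 16
  O: 2
Molecular formula: C8H16O2.
  M = 8(12.011) + 16(1.008) + 2(15.999)
    = 96.088 + 16.128 + 31.998 = 144.214

144.21 g/mol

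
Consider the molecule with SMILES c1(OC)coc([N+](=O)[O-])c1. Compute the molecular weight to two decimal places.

Atom tally by fragment:
  furan ring core → C:4 H:4 O:1
  (− 2 ring H displaced by substituents)
  + OCH3 → C:1 H:3 O:1
  + NO2 → N:1 O:2
Element totals:
  C: 5
  H: 5
  N: 1
  O: 4
Molecular formula: C5H5NO4.
  M = 5(12.011) + 5(1.008) + 14.007 + 4(15.999)
    = 60.055 + 5.040 + 14.007 + 63.996 = 143.098

143.10 g/mol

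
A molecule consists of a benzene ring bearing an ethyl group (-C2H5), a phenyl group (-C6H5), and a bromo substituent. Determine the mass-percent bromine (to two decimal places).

Atom tally by fragment:
  benzene ring core → C:6 H:6
  (− 3 ring H displaced by substituents)
  + C2H5 → C:2 H:5
  + C6H5 → C:6 H:5
  + Br → Br:1
Element totals:
  C: 14
  H: 13
  Br: 1
Molecular formula: C14H13Br.
Molar mass = 261.162 g/mol.
Mass from Br: 1 × 79.904 = 79.904 g/mol.
%Br = 79.904 / 261.162 × 100 = 30.60%.

30.60%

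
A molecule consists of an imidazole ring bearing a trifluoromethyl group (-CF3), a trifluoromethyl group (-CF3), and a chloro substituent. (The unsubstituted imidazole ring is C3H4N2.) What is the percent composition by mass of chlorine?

14.86%

Atom tally by fragment:
  imidazole ring core → C:3 H:4 N:2
  (− 3 ring H displaced by substituents)
  + CF3 → C:1 F:3
  + CF3 → C:1 F:3
  + Cl → Cl:1
Element totals:
  C: 5
  H: 1
  Cl: 1
  F: 6
  N: 2
Molecular formula: C5HClF6N2.
Molar mass = 238.515 g/mol.
Mass from Cl: 1 × 35.45 = 35.450 g/mol.
%Cl = 35.450 / 238.515 × 100 = 14.86%.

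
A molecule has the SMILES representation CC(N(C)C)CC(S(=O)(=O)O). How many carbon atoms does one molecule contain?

Atom tally by fragment:
  CH3 → C:1 H:3
  CH(N(CH3)2) → C:3 H:7 N:1
  CH2 → C:1 H:2
  CH2SO3H → C:1 H:3 S:1 O:3
Element totals:
  C: 6
  H: 15
  N: 1
  O: 3
  S: 1

6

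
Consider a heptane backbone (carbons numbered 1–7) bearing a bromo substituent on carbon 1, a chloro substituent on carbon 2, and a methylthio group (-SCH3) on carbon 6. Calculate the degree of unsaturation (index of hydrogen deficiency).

Atom tally by fragment:
  BrCH2 → C:1 H:2 Br:1
  CH(Cl) → C:1 H:1 Cl:1
  CH2 → C:1 H:2
  CH2 → C:1 H:2
  CH2 → C:1 H:2
  CH(SCH3) → C:2 H:4 S:1
  CH3 → C:1 H:3
Element totals:
  C: 8
  H: 16
  Br: 1
  Cl: 1
  S: 1
Molecular formula: C8H16BrClS.
DoU = (2C + 2 + N − H − X) / 2 = (2·8 + 2 + 0 − 16 − 2) / 2 = 0.

0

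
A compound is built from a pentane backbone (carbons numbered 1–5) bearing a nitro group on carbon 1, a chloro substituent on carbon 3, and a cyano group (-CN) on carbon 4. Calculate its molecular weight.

Atom tally by fragment:
  O2NCH2 → C:1 H:2 N:1 O:2
  CH2 → C:1 H:2
  CH(Cl) → C:1 H:1 Cl:1
  CH(CN) → C:2 H:1 N:1
  CH3 → C:1 H:3
Element totals:
  C: 6
  H: 9
  Cl: 1
  N: 2
  O: 2
Molecular formula: C6H9ClN2O2.
  M = 6(12.011) + 9(1.008) + 35.45 + 2(14.007) + 2(15.999)
    = 72.066 + 9.072 + 35.450 + 28.014 + 31.998 = 176.600

176.60 g/mol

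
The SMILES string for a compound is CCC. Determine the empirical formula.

Atom tally by fragment:
  CH3 → C:1 H:3
  CH2 → C:1 H:2
  CH3 → C:1 H:3
Element totals:
  C: 3
  H: 8
Molecular formula: C3H8.
gcd of subscripts (3, 8) = 1, so the empirical formula equals the molecular formula.

C3H8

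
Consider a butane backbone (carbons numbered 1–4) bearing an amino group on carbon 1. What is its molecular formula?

Atom tally by fragment:
  H2NCH2 → C:1 H:4 N:1
  CH2 → C:1 H:2
  CH2 → C:1 H:2
  CH3 → C:1 H:3
Element totals:
  C: 4
  H: 11
  N: 1

C4H11N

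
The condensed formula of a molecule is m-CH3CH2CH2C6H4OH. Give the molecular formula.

Atom tally by fragment:
  benzene ring core → C:6 H:6
  (− 2 ring H displaced by substituents)
  + CH2CH2CH3 → C:3 H:7
  + OH → O:1 H:1
Element totals:
  C: 9
  H: 12
  O: 1

C9H12O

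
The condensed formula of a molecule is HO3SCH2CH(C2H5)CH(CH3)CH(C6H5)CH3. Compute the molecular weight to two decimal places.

Atom tally by fragment:
  HO3SCH2 → C:1 H:3 S:1 O:3
  CH(C2H5) → C:3 H:6
  CH(CH3) → C:2 H:4
  CH(C6H5) → C:7 H:6
  CH3 → C:1 H:3
Element totals:
  C: 14
  H: 22
  O: 3
  S: 1
Molecular formula: C14H22O3S.
  M = 14(12.011) + 22(1.008) + 3(15.999) + 32.06
    = 168.154 + 22.176 + 47.997 + 32.060 = 270.387

270.39 g/mol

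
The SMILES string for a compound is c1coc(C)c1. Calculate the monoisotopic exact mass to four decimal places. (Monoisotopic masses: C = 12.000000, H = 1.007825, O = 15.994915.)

82.0419

Atom tally by fragment:
  furan ring core → C:4 H:4 O:1
  (− 1 ring H displaced by substituents)
  + CH3 → C:1 H:3
Element totals:
  C: 5
  H: 6
  O: 1
Molecular formula: C5H6O.
  M = 5(12.0) + 6(1.007825) + 15.994915
    = 60.000000 + 6.046950 + 15.994915 = 82.041865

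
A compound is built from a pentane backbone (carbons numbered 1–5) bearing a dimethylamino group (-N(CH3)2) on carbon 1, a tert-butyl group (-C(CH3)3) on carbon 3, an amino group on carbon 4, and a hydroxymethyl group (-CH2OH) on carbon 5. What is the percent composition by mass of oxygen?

7.39%

Atom tally by fragment:
  (CH3)2NCH2 → C:3 H:8 N:1
  CH2 → C:1 H:2
  CH(C(CH3)3) → C:5 H:10
  CH(NH2) → C:1 H:3 N:1
  CH2CH2OH → C:2 H:5 O:1
Element totals:
  C: 12
  H: 28
  N: 2
  O: 1
Molecular formula: C12H28N2O.
Molar mass = 216.369 g/mol.
Mass from O: 1 × 15.999 = 15.999 g/mol.
%O = 15.999 / 216.369 × 100 = 7.39%.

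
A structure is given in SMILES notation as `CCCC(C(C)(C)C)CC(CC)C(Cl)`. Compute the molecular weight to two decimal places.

218.81 g/mol

Atom tally by fragment:
  CH3 → C:1 H:3
  CH2 → C:1 H:2
  CH2 → C:1 H:2
  CH(C(CH3)3) → C:5 H:10
  CH2 → C:1 H:2
  CH(C2H5) → C:3 H:6
  CH2Cl → C:1 H:2 Cl:1
Element totals:
  C: 13
  H: 27
  Cl: 1
Molecular formula: C13H27Cl.
  M = 13(12.011) + 27(1.008) + 35.45
    = 156.143 + 27.216 + 35.450 = 218.809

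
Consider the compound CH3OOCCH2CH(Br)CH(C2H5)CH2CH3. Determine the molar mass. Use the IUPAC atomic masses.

237.14 g/mol

Element totals:
  C: 9
  H: 17
  Br: 1
  O: 2
Molecular formula: C9H17BrO2.
  M = 9(12.011) + 17(1.008) + 79.904 + 2(15.999)
    = 108.099 + 17.136 + 79.904 + 31.998 = 237.137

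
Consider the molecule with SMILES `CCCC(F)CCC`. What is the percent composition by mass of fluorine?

16.07%

Atom tally by fragment:
  CH3 → C:1 H:3
  CH2 → C:1 H:2
  CH2 → C:1 H:2
  CH(F) → C:1 H:1 F:1
  CH2 → C:1 H:2
  CH2 → C:1 H:2
  CH3 → C:1 H:3
Element totals:
  C: 7
  H: 15
  F: 1
Molecular formula: C7H15F.
Molar mass = 118.195 g/mol.
Mass from F: 1 × 18.998 = 18.998 g/mol.
%F = 18.998 / 118.195 × 100 = 16.07%.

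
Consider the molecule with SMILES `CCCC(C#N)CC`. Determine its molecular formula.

Atom tally by fragment:
  CH3 → C:1 H:3
  CH2 → C:1 H:2
  CH2 → C:1 H:2
  CH(CN) → C:2 H:1 N:1
  CH2 → C:1 H:2
  CH3 → C:1 H:3
Element totals:
  C: 7
  H: 13
  N: 1

C7H13N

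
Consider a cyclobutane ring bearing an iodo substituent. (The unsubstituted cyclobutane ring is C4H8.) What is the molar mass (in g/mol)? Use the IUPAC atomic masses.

Atom tally by fragment:
  cyclobutane ring core → C:4 H:8
  (− 1 ring H displaced by substituents)
  + I → I:1
Element totals:
  C: 4
  H: 7
  I: 1
Molecular formula: C4H7I.
  M = 4(12.011) + 7(1.008) + 126.904
    = 48.044 + 7.056 + 126.904 = 182.004

182.00 g/mol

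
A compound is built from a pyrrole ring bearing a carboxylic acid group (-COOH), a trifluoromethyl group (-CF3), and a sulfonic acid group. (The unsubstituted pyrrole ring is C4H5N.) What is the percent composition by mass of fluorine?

Atom tally by fragment:
  pyrrole ring core → C:4 H:5 N:1
  (− 3 ring H displaced by substituents)
  + COOH → C:1 H:1 O:2
  + CF3 → C:1 F:3
  + SO3H → S:1 O:3 H:1
Element totals:
  C: 6
  H: 4
  F: 3
  N: 1
  O: 5
  S: 1
Molecular formula: C6H4F3NO5S.
Molar mass = 259.154 g/mol.
Mass from F: 3 × 18.998 = 56.994 g/mol.
%F = 56.994 / 259.154 × 100 = 21.99%.

21.99%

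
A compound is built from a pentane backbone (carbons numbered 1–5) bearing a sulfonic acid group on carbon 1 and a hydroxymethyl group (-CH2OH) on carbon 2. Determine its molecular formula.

Atom tally by fragment:
  HO3SCH2 → C:1 H:3 S:1 O:3
  CH(CH2OH) → C:2 H:4 O:1
  CH2 → C:1 H:2
  CH2 → C:1 H:2
  CH3 → C:1 H:3
Element totals:
  C: 6
  H: 14
  O: 4
  S: 1

C6H14O4S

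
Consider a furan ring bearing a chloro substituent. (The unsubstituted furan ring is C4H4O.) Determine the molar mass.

102.52 g/mol

Atom tally by fragment:
  furan ring core → C:4 H:4 O:1
  (− 1 ring H displaced by substituents)
  + Cl → Cl:1
Element totals:
  C: 4
  H: 3
  Cl: 1
  O: 1
Molecular formula: C4H3ClO.
  M = 4(12.011) + 3(1.008) + 35.45 + 15.999
    = 48.044 + 3.024 + 35.450 + 15.999 = 102.517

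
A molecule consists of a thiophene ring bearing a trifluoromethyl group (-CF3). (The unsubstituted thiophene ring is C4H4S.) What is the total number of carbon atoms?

Atom tally by fragment:
  thiophene ring core → C:4 H:4 S:1
  (− 1 ring H displaced by substituents)
  + CF3 → C:1 F:3
Element totals:
  C: 5
  H: 3
  F: 3
  S: 1

5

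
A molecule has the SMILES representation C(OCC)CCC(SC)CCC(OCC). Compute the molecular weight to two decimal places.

Atom tally by fragment:
  C2H5OCH2 → C:3 H:7 O:1
  CH2 → C:1 H:2
  CH2 → C:1 H:2
  CH(SCH3) → C:2 H:4 S:1
  CH2 → C:1 H:2
  CH2 → C:1 H:2
  CH2OC2H5 → C:3 H:7 O:1
Element totals:
  C: 12
  H: 26
  O: 2
  S: 1
Molecular formula: C12H26O2S.
  M = 12(12.011) + 26(1.008) + 2(15.999) + 32.06
    = 144.132 + 26.208 + 31.998 + 32.060 = 234.398

234.40 g/mol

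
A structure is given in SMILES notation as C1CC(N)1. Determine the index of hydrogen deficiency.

Atom tally by fragment:
  cyclopropane ring core → C:3 H:6
  (− 1 ring H displaced by substituents)
  + NH2 → N:1 H:2
Element totals:
  C: 3
  H: 7
  N: 1
Molecular formula: C3H7N.
DoU = (2C + 2 + N − H − X) / 2 = (2·3 + 2 + 1 − 7 − 0) / 2 = 1.

1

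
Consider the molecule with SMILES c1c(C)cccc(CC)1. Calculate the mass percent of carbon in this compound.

89.94%

Atom tally by fragment:
  benzene ring core → C:6 H:6
  (− 2 ring H displaced by substituents)
  + CH3 → C:1 H:3
  + C2H5 → C:2 H:5
Element totals:
  C: 9
  H: 12
Molecular formula: C9H12.
Molar mass = 120.195 g/mol.
Mass from C: 9 × 12.011 = 108.099 g/mol.
%C = 108.099 / 120.195 × 100 = 89.94%.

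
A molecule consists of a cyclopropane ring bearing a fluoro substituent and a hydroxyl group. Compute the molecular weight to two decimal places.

Atom tally by fragment:
  cyclopropane ring core → C:3 H:6
  (− 2 ring H displaced by substituents)
  + F → F:1
  + OH → O:1 H:1
Element totals:
  C: 3
  H: 5
  F: 1
  O: 1
Molecular formula: C3H5FO.
  M = 3(12.011) + 5(1.008) + 18.998 + 15.999
    = 36.033 + 5.040 + 18.998 + 15.999 = 76.070

76.07 g/mol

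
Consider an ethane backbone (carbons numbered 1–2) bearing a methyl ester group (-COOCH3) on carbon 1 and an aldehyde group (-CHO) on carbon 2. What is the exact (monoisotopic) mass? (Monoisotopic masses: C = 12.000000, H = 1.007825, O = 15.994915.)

116.0473

Atom tally by fragment:
  CH3OOCCH2 → C:3 H:5 O:2
  CH2CHO → C:2 H:3 O:1
Element totals:
  C: 5
  H: 8
  O: 3
Molecular formula: C5H8O3.
  M = 5(12.0) + 8(1.007825) + 3(15.994915)
    = 60.000000 + 8.062600 + 47.984745 = 116.047345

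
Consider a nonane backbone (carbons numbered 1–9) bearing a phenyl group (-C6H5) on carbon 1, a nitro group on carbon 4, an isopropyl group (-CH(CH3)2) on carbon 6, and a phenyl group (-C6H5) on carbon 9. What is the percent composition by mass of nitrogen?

3.81%

Atom tally by fragment:
  C6H5CH2 → C:7 H:7
  CH2 → C:1 H:2
  CH2 → C:1 H:2
  CH(NO2) → C:1 H:1 N:1 O:2
  CH2 → C:1 H:2
  CH(CH(CH3)2) → C:4 H:8
  CH2 → C:1 H:2
  CH2 → C:1 H:2
  CH2C6H5 → C:7 H:7
Element totals:
  C: 24
  H: 33
  N: 1
  O: 2
Molecular formula: C24H33NO2.
Molar mass = 367.533 g/mol.
Mass from N: 1 × 14.007 = 14.007 g/mol.
%N = 14.007 / 367.533 × 100 = 3.81%.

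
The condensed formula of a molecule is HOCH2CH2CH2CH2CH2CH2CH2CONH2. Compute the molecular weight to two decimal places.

159.23 g/mol

Atom tally by fragment:
  HOCH2CH2 → C:2 H:5 O:1
  CH2 → C:1 H:2
  CH2 → C:1 H:2
  CH2 → C:1 H:2
  CH2 → C:1 H:2
  CH2CONH2 → C:2 H:4 O:1 N:1
Element totals:
  C: 8
  H: 17
  N: 1
  O: 2
Molecular formula: C8H17NO2.
  M = 8(12.011) + 17(1.008) + 14.007 + 2(15.999)
    = 96.088 + 17.136 + 14.007 + 31.998 = 159.229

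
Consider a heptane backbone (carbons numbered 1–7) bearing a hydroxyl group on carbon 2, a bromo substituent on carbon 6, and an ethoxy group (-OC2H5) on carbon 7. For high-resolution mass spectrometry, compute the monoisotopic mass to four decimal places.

238.0568

Atom tally by fragment:
  CH3 → C:1 H:3
  CH(OH) → C:1 H:2 O:1
  CH2 → C:1 H:2
  CH2 → C:1 H:2
  CH2 → C:1 H:2
  CH(Br) → C:1 H:1 Br:1
  CH2OC2H5 → C:3 H:7 O:1
Element totals:
  C: 9
  H: 19
  Br: 1
  O: 2
Molecular formula: C9H19BrO2.
  M = 9(12.0) + 19(1.007825) + 78.918338 + 2(15.994915)
    = 108.000000 + 19.148675 + 78.918338 + 31.989830 = 238.056843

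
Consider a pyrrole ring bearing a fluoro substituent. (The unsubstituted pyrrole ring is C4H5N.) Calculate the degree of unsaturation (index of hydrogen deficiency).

3

Atom tally by fragment:
  pyrrole ring core → C:4 H:5 N:1
  (− 1 ring H displaced by substituents)
  + F → F:1
Element totals:
  C: 4
  H: 4
  F: 1
  N: 1
Molecular formula: C4H4FN.
DoU = (2C + 2 + N − H − X) / 2 = (2·4 + 2 + 1 − 4 − 1) / 2 = 3.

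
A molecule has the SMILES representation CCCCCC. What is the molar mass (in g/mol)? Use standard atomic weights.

86.18 g/mol

Atom tally by fragment:
  CH3 → C:1 H:3
  CH2 → C:1 H:2
  CH2 → C:1 H:2
  CH2 → C:1 H:2
  CH2 → C:1 H:2
  CH3 → C:1 H:3
Element totals:
  C: 6
  H: 14
Molecular formula: C6H14.
  M = 6(12.011) + 14(1.008)
    = 72.066 + 14.112 = 86.178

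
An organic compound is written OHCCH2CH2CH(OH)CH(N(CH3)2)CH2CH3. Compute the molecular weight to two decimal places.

Element totals:
  C: 9
  H: 19
  N: 1
  O: 2
Molecular formula: C9H19NO2.
  M = 9(12.011) + 19(1.008) + 14.007 + 2(15.999)
    = 108.099 + 19.152 + 14.007 + 31.998 = 173.256

173.26 g/mol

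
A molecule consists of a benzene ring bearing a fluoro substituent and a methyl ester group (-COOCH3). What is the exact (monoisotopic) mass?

154.0430

Atom tally by fragment:
  benzene ring core → C:6 H:6
  (− 2 ring H displaced by substituents)
  + F → F:1
  + COOCH3 → C:2 H:3 O:2
Element totals:
  C: 8
  H: 7
  F: 1
  O: 2
Molecular formula: C8H7FO2.
  M = 8(12.0) + 7(1.007825) + 18.998403 + 2(15.994915)
    = 96.000000 + 7.054775 + 18.998403 + 31.989830 = 154.043008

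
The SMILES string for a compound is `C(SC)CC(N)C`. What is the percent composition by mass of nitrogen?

11.75%

Atom tally by fragment:
  CH3SCH2 → C:2 H:5 S:1
  CH2 → C:1 H:2
  CH(NH2) → C:1 H:3 N:1
  CH3 → C:1 H:3
Element totals:
  C: 5
  H: 13
  N: 1
  S: 1
Molecular formula: C5H13NS.
Molar mass = 119.226 g/mol.
Mass from N: 1 × 14.007 = 14.007 g/mol.
%N = 14.007 / 119.226 × 100 = 11.75%.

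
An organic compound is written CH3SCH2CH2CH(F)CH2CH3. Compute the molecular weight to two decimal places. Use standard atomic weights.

Atom tally by fragment:
  CH3SCH2 → C:2 H:5 S:1
  CH2 → C:1 H:2
  CH(F) → C:1 H:1 F:1
  CH2 → C:1 H:2
  CH3 → C:1 H:3
Element totals:
  C: 6
  H: 13
  F: 1
  S: 1
Molecular formula: C6H13FS.
  M = 6(12.011) + 13(1.008) + 18.998 + 32.06
    = 72.066 + 13.104 + 18.998 + 32.060 = 136.228

136.23 g/mol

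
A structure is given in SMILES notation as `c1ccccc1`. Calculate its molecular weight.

Atom tally by fragment:
  benzene ring core → C:6 H:6
Element totals:
  C: 6
  H: 6
Molecular formula: C6H6.
  M = 6(12.011) + 6(1.008)
    = 72.066 + 6.048 = 78.114

78.11 g/mol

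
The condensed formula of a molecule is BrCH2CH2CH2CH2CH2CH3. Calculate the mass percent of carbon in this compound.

Atom tally by fragment:
  BrCH2 → C:1 H:2 Br:1
  CH2 → C:1 H:2
  CH2 → C:1 H:2
  CH2 → C:1 H:2
  CH2 → C:1 H:2
  CH3 → C:1 H:3
Element totals:
  C: 6
  H: 13
  Br: 1
Molecular formula: C6H13Br.
Molar mass = 165.074 g/mol.
Mass from C: 6 × 12.011 = 72.066 g/mol.
%C = 72.066 / 165.074 × 100 = 43.66%.

43.66%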